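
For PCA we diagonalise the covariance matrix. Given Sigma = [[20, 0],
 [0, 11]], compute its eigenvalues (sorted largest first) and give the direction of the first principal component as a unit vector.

Step 1 — characteristic polynomial of 2×2 Sigma:
  det(Sigma - λI) = λ² - trace · λ + det = 0.
  trace = 20 + 11 = 31, det = 20·11 - (0)² = 220.
Step 2 — discriminant:
  Δ = trace² - 4·det = 961 - 880 = 81.
Step 3 — eigenvalues:
  λ = (trace ± √Δ)/2 = (31 ± 9)/2,
  λ_1 = 20,  λ_2 = 11.

Step 4 — unit eigenvector for λ_1: Sigma is diagonal, so its eigenvectors are the coordinate axes. λ_1 = 20 is the diagonal entry on the first coordinate axis, hence
  v_1 = (1, 0) (||v_1|| = 1).

λ_1 = 20,  λ_2 = 11;  v_1 ≈ (1, 0)


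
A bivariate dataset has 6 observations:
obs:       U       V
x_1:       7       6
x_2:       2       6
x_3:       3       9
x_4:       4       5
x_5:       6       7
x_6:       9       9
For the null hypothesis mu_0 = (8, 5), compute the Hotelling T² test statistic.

Step 1 — sample mean vector:
  mean(U) = (7 + 2 + 3 + 4 + 6 + 9) / 6 = 31/6 = 5.1667
  mean(V) = (6 + 6 + 9 + 5 + 7 + 9) / 6 = 42/6 = 7
  x̄ = (5.1667, 7),  deviation x̄ - mu_0 = (5.1667, 7) - (8, 5) = (-2.8333, 2).

Step 2 — sample covariance matrix, S[i,j] = (1/(n-1)) · Σ_k (x_{k,i} - mean_i) · (x_{k,j} - mean_j), divisor n-1 = 5:
  S[U,U] = ((1.8333)·(1.8333) + (-3.1667)·(-3.1667) + (-2.1667)·(-2.1667) + (-1.1667)·(-1.1667) + (0.8333)·(0.8333) + (3.8333)·(3.8333)) / 5 = 34.8333/5 = 6.9667
  S[U,V] = ((1.8333)·(-1) + (-3.1667)·(-1) + (-2.1667)·(2) + (-1.1667)·(-2) + (0.8333)·(0) + (3.8333)·(2)) / 5 = 7/5 = 1.4
  S[V,V] = ((-1)·(-1) + (-1)·(-1) + (2)·(2) + (-2)·(-2) + (0)·(0) + (2)·(2)) / 5 = 14/5 = 2.8
  S = [[6.9667, 1.4],
 [1.4, 2.8]].

Step 3 — invert S. det(S) = 6.9667·2.8 - (1.4)² = 17.5467.
  S^{-1} = (1/det) · [[d, -b], [-b, a]] = [[0.1596, -0.0798],
 [-0.0798, 0.397]].

Step 4 — quadratic form (x̄ - mu_0)^T · S^{-1} · (x̄ - mu_0):
  S^{-1} · (x̄ - mu_0) = (-0.6117, 1.0201),
  (x̄ - mu_0)^T · [...] = (-2.8333)·(-0.6117) + (2)·(1.0201) = 3.7734.

Step 5 — scale by n: T² = 6 · 3.7734 = 22.6406.

T² ≈ 22.6406


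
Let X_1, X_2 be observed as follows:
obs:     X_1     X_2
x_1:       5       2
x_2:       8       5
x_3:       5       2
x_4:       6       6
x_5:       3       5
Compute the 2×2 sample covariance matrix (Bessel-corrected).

Step 1 — column means:
  mean(X_1) = (5 + 8 + 5 + 6 + 3) / 5 = 27/5 = 5.4
  mean(X_2) = (2 + 5 + 2 + 6 + 5) / 5 = 20/5 = 4

Step 2 — sample covariance S[i,j] = (1/(n-1)) · Σ_k (x_{k,i} - mean_i) · (x_{k,j} - mean_j), with n-1 = 4.
  S[X_1,X_1] = ((-0.4)·(-0.4) + (2.6)·(2.6) + (-0.4)·(-0.4) + (0.6)·(0.6) + (-2.4)·(-2.4)) / 4 = 13.2/4 = 3.3
  S[X_1,X_2] = ((-0.4)·(-2) + (2.6)·(1) + (-0.4)·(-2) + (0.6)·(2) + (-2.4)·(1)) / 4 = 3/4 = 0.75
  S[X_2,X_2] = ((-2)·(-2) + (1)·(1) + (-2)·(-2) + (2)·(2) + (1)·(1)) / 4 = 14/4 = 3.5

S is symmetric (S[j,i] = S[i,j]). Assembling:

S = [[3.3, 0.75],
 [0.75, 3.5]]


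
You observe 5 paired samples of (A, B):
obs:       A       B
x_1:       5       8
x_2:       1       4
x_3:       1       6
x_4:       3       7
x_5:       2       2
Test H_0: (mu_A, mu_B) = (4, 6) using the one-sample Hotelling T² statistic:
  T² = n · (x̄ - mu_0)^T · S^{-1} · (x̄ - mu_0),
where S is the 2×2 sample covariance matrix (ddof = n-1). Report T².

Step 1 — sample mean vector:
  mean(A) = (5 + 1 + 1 + 3 + 2) / 5 = 12/5 = 2.4
  mean(B) = (8 + 4 + 6 + 7 + 2) / 5 = 27/5 = 5.4
  x̄ = (2.4, 5.4),  deviation x̄ - mu_0 = (2.4, 5.4) - (4, 6) = (-1.6, -0.6).

Step 2 — sample covariance matrix, S[i,j] = (1/(n-1)) · Σ_k (x_{k,i} - mean_i) · (x_{k,j} - mean_j), divisor n-1 = 4:
  S[A,A] = ((2.6)·(2.6) + (-1.4)·(-1.4) + (-1.4)·(-1.4) + (0.6)·(0.6) + (-0.4)·(-0.4)) / 4 = 11.2/4 = 2.8
  S[A,B] = ((2.6)·(2.6) + (-1.4)·(-1.4) + (-1.4)·(0.6) + (0.6)·(1.6) + (-0.4)·(-3.4)) / 4 = 10.2/4 = 2.55
  S[B,B] = ((2.6)·(2.6) + (-1.4)·(-1.4) + (0.6)·(0.6) + (1.6)·(1.6) + (-3.4)·(-3.4)) / 4 = 23.2/4 = 5.8
  S = [[2.8, 2.55],
 [2.55, 5.8]].

Step 3 — invert S. det(S) = 2.8·5.8 - (2.55)² = 9.7375.
  S^{-1} = (1/det) · [[d, -b], [-b, a]] = [[0.5956, -0.2619],
 [-0.2619, 0.2875]].

Step 4 — quadratic form (x̄ - mu_0)^T · S^{-1} · (x̄ - mu_0):
  S^{-1} · (x̄ - mu_0) = (-0.7959, 0.2465),
  (x̄ - mu_0)^T · [...] = (-1.6)·(-0.7959) + (-0.6)·(0.2465) = 1.1255.

Step 5 — scale by n: T² = 5 · 1.1255 = 5.6277.

T² ≈ 5.6277


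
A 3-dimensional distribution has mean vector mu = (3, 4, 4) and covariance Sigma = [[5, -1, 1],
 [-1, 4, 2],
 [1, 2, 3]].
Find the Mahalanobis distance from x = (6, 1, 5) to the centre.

Step 1 — centre the observation: (x - mu) = (3, -3, 1).

Step 2 — invert Sigma (cofactor / det for 3×3, or solve directly):
  Sigma^{-1} = [[0.2759, 0.1724, -0.2069],
 [0.1724, 0.4828, -0.3793],
 [-0.2069, -0.3793, 0.6552]].

Step 3 — form the quadratic (x - mu)^T · Sigma^{-1} · (x - mu):
  Sigma^{-1} · (x - mu) = (0.1034, -1.3103, 1.1724).
  (x - mu)^T · [Sigma^{-1} · (x - mu)] = (3)·(0.1034) + (-3)·(-1.3103) + (1)·(1.1724) = 5.4138.

Step 4 — take square root: d = √(5.4138) ≈ 2.3268.

d(x, mu) = √(5.4138) ≈ 2.3268


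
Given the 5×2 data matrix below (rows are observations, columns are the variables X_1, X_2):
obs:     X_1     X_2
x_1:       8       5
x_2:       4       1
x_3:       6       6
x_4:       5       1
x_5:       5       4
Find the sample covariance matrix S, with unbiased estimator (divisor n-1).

Step 1 — column means:
  mean(X_1) = (8 + 4 + 6 + 5 + 5) / 5 = 28/5 = 5.6
  mean(X_2) = (5 + 1 + 6 + 1 + 4) / 5 = 17/5 = 3.4

Step 2 — sample covariance S[i,j] = (1/(n-1)) · Σ_k (x_{k,i} - mean_i) · (x_{k,j} - mean_j), with n-1 = 4.
  S[X_1,X_1] = ((2.4)·(2.4) + (-1.6)·(-1.6) + (0.4)·(0.4) + (-0.6)·(-0.6) + (-0.6)·(-0.6)) / 4 = 9.2/4 = 2.3
  S[X_1,X_2] = ((2.4)·(1.6) + (-1.6)·(-2.4) + (0.4)·(2.6) + (-0.6)·(-2.4) + (-0.6)·(0.6)) / 4 = 9.8/4 = 2.45
  S[X_2,X_2] = ((1.6)·(1.6) + (-2.4)·(-2.4) + (2.6)·(2.6) + (-2.4)·(-2.4) + (0.6)·(0.6)) / 4 = 21.2/4 = 5.3

S is symmetric (S[j,i] = S[i,j]). Assembling:

S = [[2.3, 2.45],
 [2.45, 5.3]]


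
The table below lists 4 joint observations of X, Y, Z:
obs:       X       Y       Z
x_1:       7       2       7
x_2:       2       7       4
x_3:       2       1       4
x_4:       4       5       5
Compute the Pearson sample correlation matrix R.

Step 1 — column means:
  mean(X) = (7 + 2 + 2 + 4) / 4 = 15/4 = 3.75
  mean(Y) = (2 + 7 + 1 + 5) / 4 = 15/4 = 3.75
  mean(Z) = (7 + 4 + 4 + 5) / 4 = 20/4 = 5

Step 2 — sample variances and covariances s[i,j] = (1/(n-1)) · Σ_k (x_{k,i} - mean_i) · (x_{k,j} - mean_j), with n-1 = 3:
  s[X,X] = ((3.25)·(3.25) + (-1.75)·(-1.75) + (-1.75)·(-1.75) + (0.25)·(0.25)) / 3 = 16.75/3 = 5.5833
  s[X,Y] = ((3.25)·(-1.75) + (-1.75)·(3.25) + (-1.75)·(-2.75) + (0.25)·(1.25)) / 3 = -6.25/3 = -2.0833
  s[X,Z] = ((3.25)·(2) + (-1.75)·(-1) + (-1.75)·(-1) + (0.25)·(0)) / 3 = 10/3 = 3.3333
  s[Y,Y] = ((-1.75)·(-1.75) + (3.25)·(3.25) + (-2.75)·(-2.75) + (1.25)·(1.25)) / 3 = 22.75/3 = 7.5833
  s[Y,Z] = ((-1.75)·(2) + (3.25)·(-1) + (-2.75)·(-1) + (1.25)·(0)) / 3 = -4/3 = -1.3333
  s[Z,Z] = ((2)·(2) + (-1)·(-1) + (-1)·(-1) + (0)·(0)) / 3 = 6/3 = 2
  Sample standard deviations s_i = √(s[i,i]):
  s(X) = √(5.5833) = 2.3629
  s(Y) = √(7.5833) = 2.7538
  s(Z) = √(2) = 1.4142

Step 3 — r_{ij} = s_{ij} / (s_i · s_j):
  r[X,X] = 1 (diagonal).
  r[X,Y] = -2.0833 / (2.3629 · 2.7538) = -2.0833 / 6.5069 = -0.3202
  r[X,Z] = 3.3333 / (2.3629 · 1.4142) = 3.3333 / 3.3417 = 0.9975
  r[Y,Y] = 1 (diagonal).
  r[Y,Z] = -1.3333 / (2.7538 · 1.4142) = -1.3333 / 3.8944 = -0.3424
  r[Z,Z] = 1 (diagonal).

R is symmetric with unit diagonal. Assembling:

R = [[1, -0.3202, 0.9975],
 [-0.3202, 1, -0.3424],
 [0.9975, -0.3424, 1]]


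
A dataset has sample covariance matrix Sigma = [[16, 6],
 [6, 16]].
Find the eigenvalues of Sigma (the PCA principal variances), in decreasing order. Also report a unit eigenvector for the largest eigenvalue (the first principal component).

Step 1 — characteristic polynomial of 2×2 Sigma:
  det(Sigma - λI) = λ² - trace · λ + det = 0.
  trace = 16 + 16 = 32, det = 16·16 - (6)² = 220.
Step 2 — discriminant:
  Δ = trace² - 4·det = 1024 - 880 = 144.
Step 3 — eigenvalues:
  λ = (trace ± √Δ)/2 = (32 ± 12)/2,
  λ_1 = 22,  λ_2 = 10.

Step 4 — unit eigenvector for λ_1: solve (Sigma - λ_1 I)v = 0. First row:
  (16 - 22)·v_x + (6)·v_y = 0, i.e. (-6)·v_x + (6)·v_y = 0,
  so v ∝ (b, λ_1 - a) = (6, 6) = u.
  ||u|| = √((6)² + (6)²) = √(72) ≈ 8.4853,
  v_1 = u/||u|| ≈ (0.7071, 0.7071) (||v_1|| = 1).

λ_1 = 22,  λ_2 = 10;  v_1 ≈ (0.7071, 0.7071)


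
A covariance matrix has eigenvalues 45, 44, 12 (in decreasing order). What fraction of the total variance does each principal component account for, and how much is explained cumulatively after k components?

Step 1 — total variance = trace(Sigma) = Σ λ_i = 45 + 44 + 12 = 101.

Step 2 — fraction explained by component i = λ_i / Σ λ:
  PC1: 45/101 = 0.4455
  PC2: 44/101 = 0.4356
  PC3: 12/101 = 0.1188

Step 3 — cumulative fraction after k components = (λ_1 + ... + λ_k) / Σ λ:
  k = 1: 45/101 = 0.4455
  k = 2: (45 + 44)/101 = 89/101 = 0.8812
  k = 3: (45 + 44 + 12)/101 = 101/101 = 1

Summary (fraction, with percent):

explained: PC1 0.4455 (44.55%), PC2 0.4356 (43.56%), PC3 0.1188 (11.88%);  cumulative: 0.4455, 0.8812, 1


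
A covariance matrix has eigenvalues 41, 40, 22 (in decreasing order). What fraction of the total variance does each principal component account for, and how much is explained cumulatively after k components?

Step 1 — total variance = trace(Sigma) = Σ λ_i = 41 + 40 + 22 = 103.

Step 2 — fraction explained by component i = λ_i / Σ λ:
  PC1: 41/103 = 0.3981
  PC2: 40/103 = 0.3883
  PC3: 22/103 = 0.2136

Step 3 — cumulative fraction after k components = (λ_1 + ... + λ_k) / Σ λ:
  k = 1: 41/103 = 0.3981
  k = 2: (41 + 40)/103 = 81/103 = 0.7864
  k = 3: (41 + 40 + 22)/103 = 103/103 = 1

Summary (fraction, with percent):

explained: PC1 0.3981 (39.81%), PC2 0.3883 (38.83%), PC3 0.2136 (21.36%);  cumulative: 0.3981, 0.7864, 1


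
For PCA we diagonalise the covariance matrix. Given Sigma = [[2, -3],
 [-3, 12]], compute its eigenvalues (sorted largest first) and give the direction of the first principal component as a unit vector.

Step 1 — characteristic polynomial of 2×2 Sigma:
  det(Sigma - λI) = λ² - trace · λ + det = 0.
  trace = 2 + 12 = 14, det = 2·12 - (-3)² = 15.
Step 2 — discriminant:
  Δ = trace² - 4·det = 196 - 60 = 136.
Step 3 — eigenvalues:
  λ = (trace ± √Δ)/2 = (14 ± 11.6619)/2,
  λ_1 = 12.831,  λ_2 = 1.169.

Step 4 — unit eigenvector for λ_1: solve (Sigma - λ_1 I)v = 0. First row:
  (2 - 12.831)·v_x + (-3)·v_y = 0, i.e. (-10.831)·v_x + (-3)·v_y = 0,
  so v ∝ (b, λ_1 - a) = (-3, 10.831); multiply by -1 so the first entry is positive: u = (3, -10.831).
  ||u|| = √((3)² + (-10.831)²) = √(126.3095) ≈ 11.2388,
  v_1 = u/||u|| ≈ (0.2669, -0.9637) (||v_1|| = 1).

λ_1 = 12.831,  λ_2 = 1.169;  v_1 ≈ (0.2669, -0.9637)


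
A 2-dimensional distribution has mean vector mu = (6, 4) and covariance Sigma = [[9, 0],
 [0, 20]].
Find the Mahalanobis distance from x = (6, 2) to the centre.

Step 1 — centre the observation: (x - mu) = (0, -2).

Step 2 — invert Sigma. det(Sigma) = 9·20 - (0)² = 180.
  Sigma^{-1} = (1/det) · [[d, -b], [-b, a]] = [[0.1111, 0],
 [0, 0.05]].

Step 3 — form the quadratic (x - mu)^T · Sigma^{-1} · (x - mu):
  Sigma^{-1} · (x - mu) = (0, -0.1).
  (x - mu)^T · [Sigma^{-1} · (x - mu)] = (0)·(0) + (-2)·(-0.1) = 0.2.

Step 4 — take square root: d = √(0.2) ≈ 0.4472.

d(x, mu) = √(0.2) ≈ 0.4472


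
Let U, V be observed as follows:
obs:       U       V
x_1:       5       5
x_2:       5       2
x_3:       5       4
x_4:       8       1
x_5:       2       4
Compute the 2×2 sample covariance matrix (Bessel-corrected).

Step 1 — column means:
  mean(U) = (5 + 5 + 5 + 8 + 2) / 5 = 25/5 = 5
  mean(V) = (5 + 2 + 4 + 1 + 4) / 5 = 16/5 = 3.2

Step 2 — sample covariance S[i,j] = (1/(n-1)) · Σ_k (x_{k,i} - mean_i) · (x_{k,j} - mean_j), with n-1 = 4.
  S[U,U] = ((0)·(0) + (0)·(0) + (0)·(0) + (3)·(3) + (-3)·(-3)) / 4 = 18/4 = 4.5
  S[U,V] = ((0)·(1.8) + (0)·(-1.2) + (0)·(0.8) + (3)·(-2.2) + (-3)·(0.8)) / 4 = -9/4 = -2.25
  S[V,V] = ((1.8)·(1.8) + (-1.2)·(-1.2) + (0.8)·(0.8) + (-2.2)·(-2.2) + (0.8)·(0.8)) / 4 = 10.8/4 = 2.7

S is symmetric (S[j,i] = S[i,j]). Assembling:

S = [[4.5, -2.25],
 [-2.25, 2.7]]


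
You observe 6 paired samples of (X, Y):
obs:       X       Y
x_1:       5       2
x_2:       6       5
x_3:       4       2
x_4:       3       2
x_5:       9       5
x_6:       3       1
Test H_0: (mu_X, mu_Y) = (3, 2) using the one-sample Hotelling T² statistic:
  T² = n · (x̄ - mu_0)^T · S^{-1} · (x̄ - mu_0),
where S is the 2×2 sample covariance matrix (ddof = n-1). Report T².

Step 1 — sample mean vector:
  mean(X) = (5 + 6 + 4 + 3 + 9 + 3) / 6 = 30/6 = 5
  mean(Y) = (2 + 5 + 2 + 2 + 5 + 1) / 6 = 17/6 = 2.8333
  x̄ = (5, 2.8333),  deviation x̄ - mu_0 = (5, 2.8333) - (3, 2) = (2, 0.8333).

Step 2 — sample covariance matrix, S[i,j] = (1/(n-1)) · Σ_k (x_{k,i} - mean_i) · (x_{k,j} - mean_j), divisor n-1 = 5:
  S[X,X] = ((0)·(0) + (1)·(1) + (-1)·(-1) + (-2)·(-2) + (4)·(4) + (-2)·(-2)) / 5 = 26/5 = 5.2
  S[X,Y] = ((0)·(-0.8333) + (1)·(2.1667) + (-1)·(-0.8333) + (-2)·(-0.8333) + (4)·(2.1667) + (-2)·(-1.8333)) / 5 = 17/5 = 3.4
  S[Y,Y] = ((-0.8333)·(-0.8333) + (2.1667)·(2.1667) + (-0.8333)·(-0.8333) + (-0.8333)·(-0.8333) + (2.1667)·(2.1667) + (-1.8333)·(-1.8333)) / 5 = 14.8333/5 = 2.9667
  S = [[5.2, 3.4],
 [3.4, 2.9667]].

Step 3 — invert S. det(S) = 5.2·2.9667 - (3.4)² = 3.8667.
  S^{-1} = (1/det) · [[d, -b], [-b, a]] = [[0.7672, -0.8793],
 [-0.8793, 1.3448]].

Step 4 — quadratic form (x̄ - mu_0)^T · S^{-1} · (x̄ - mu_0):
  S^{-1} · (x̄ - mu_0) = (0.8017, -0.6379),
  (x̄ - mu_0)^T · [...] = (2)·(0.8017) + (0.8333)·(-0.6379) = 1.0718.

Step 5 — scale by n: T² = 6 · 1.0718 = 6.431.

T² ≈ 6.431


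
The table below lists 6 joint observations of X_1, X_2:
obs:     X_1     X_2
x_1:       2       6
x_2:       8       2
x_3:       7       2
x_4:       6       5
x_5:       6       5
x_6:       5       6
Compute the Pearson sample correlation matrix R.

Step 1 — column means:
  mean(X_1) = (2 + 8 + 7 + 6 + 6 + 5) / 6 = 34/6 = 5.6667
  mean(X_2) = (6 + 2 + 2 + 5 + 5 + 6) / 6 = 26/6 = 4.3333

Step 2 — sample variances and covariances s[i,j] = (1/(n-1)) · Σ_k (x_{k,i} - mean_i) · (x_{k,j} - mean_j), with n-1 = 5:
  s[X_1,X_1] = ((-3.6667)·(-3.6667) + (2.3333)·(2.3333) + (1.3333)·(1.3333) + (0.3333)·(0.3333) + (0.3333)·(0.3333) + (-0.6667)·(-0.6667)) / 5 = 21.3333/5 = 4.2667
  s[X_1,X_2] = ((-3.6667)·(1.6667) + (2.3333)·(-2.3333) + (1.3333)·(-2.3333) + (0.3333)·(0.6667) + (0.3333)·(0.6667) + (-0.6667)·(1.6667)) / 5 = -15.3333/5 = -3.0667
  s[X_2,X_2] = ((1.6667)·(1.6667) + (-2.3333)·(-2.3333) + (-2.3333)·(-2.3333) + (0.6667)·(0.6667) + (0.6667)·(0.6667) + (1.6667)·(1.6667)) / 5 = 17.3333/5 = 3.4667
  Sample standard deviations s_i = √(s[i,i]):
  s(X_1) = √(4.2667) = 2.0656
  s(X_2) = √(3.4667) = 1.8619

Step 3 — r_{ij} = s_{ij} / (s_i · s_j):
  r[X_1,X_1] = 1 (diagonal).
  r[X_1,X_2] = -3.0667 / (2.0656 · 1.8619) = -3.0667 / 3.8459 = -0.7974
  r[X_2,X_2] = 1 (diagonal).

R is symmetric with unit diagonal. Assembling:

R = [[1, -0.7974],
 [-0.7974, 1]]


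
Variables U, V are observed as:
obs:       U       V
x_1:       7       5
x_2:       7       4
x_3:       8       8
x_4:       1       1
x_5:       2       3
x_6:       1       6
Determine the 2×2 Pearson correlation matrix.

Step 1 — column means:
  mean(U) = (7 + 7 + 8 + 1 + 2 + 1) / 6 = 26/6 = 4.3333
  mean(V) = (5 + 4 + 8 + 1 + 3 + 6) / 6 = 27/6 = 4.5

Step 2 — sample variances and covariances s[i,j] = (1/(n-1)) · Σ_k (x_{k,i} - mean_i) · (x_{k,j} - mean_j), with n-1 = 5:
  s[U,U] = ((2.6667)·(2.6667) + (2.6667)·(2.6667) + (3.6667)·(3.6667) + (-3.3333)·(-3.3333) + (-2.3333)·(-2.3333) + (-3.3333)·(-3.3333)) / 5 = 55.3333/5 = 11.0667
  s[U,V] = ((2.6667)·(0.5) + (2.6667)·(-0.5) + (3.6667)·(3.5) + (-3.3333)·(-3.5) + (-2.3333)·(-1.5) + (-3.3333)·(1.5)) / 5 = 23/5 = 4.6
  s[V,V] = ((0.5)·(0.5) + (-0.5)·(-0.5) + (3.5)·(3.5) + (-3.5)·(-3.5) + (-1.5)·(-1.5) + (1.5)·(1.5)) / 5 = 29.5/5 = 5.9
  Sample standard deviations s_i = √(s[i,i]):
  s(U) = √(11.0667) = 3.3267
  s(V) = √(5.9) = 2.429

Step 3 — r_{ij} = s_{ij} / (s_i · s_j):
  r[U,U] = 1 (diagonal).
  r[U,V] = 4.6 / (3.3267 · 2.429) = 4.6 / 8.0804 = 0.5693
  r[V,V] = 1 (diagonal).

R is symmetric with unit diagonal. Assembling:

R = [[1, 0.5693],
 [0.5693, 1]]


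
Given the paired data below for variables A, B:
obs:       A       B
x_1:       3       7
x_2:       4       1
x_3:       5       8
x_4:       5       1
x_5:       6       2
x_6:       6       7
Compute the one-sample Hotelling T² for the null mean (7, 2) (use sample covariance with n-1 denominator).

Step 1 — sample mean vector:
  mean(A) = (3 + 4 + 5 + 5 + 6 + 6) / 6 = 29/6 = 4.8333
  mean(B) = (7 + 1 + 8 + 1 + 2 + 7) / 6 = 26/6 = 4.3333
  x̄ = (4.8333, 4.3333),  deviation x̄ - mu_0 = (4.8333, 4.3333) - (7, 2) = (-2.1667, 2.3333).

Step 2 — sample covariance matrix, S[i,j] = (1/(n-1)) · Σ_k (x_{k,i} - mean_i) · (x_{k,j} - mean_j), divisor n-1 = 5:
  S[A,A] = ((-1.8333)·(-1.8333) + (-0.8333)·(-0.8333) + (0.1667)·(0.1667) + (0.1667)·(0.1667) + (1.1667)·(1.1667) + (1.1667)·(1.1667)) / 5 = 6.8333/5 = 1.3667
  S[A,B] = ((-1.8333)·(2.6667) + (-0.8333)·(-3.3333) + (0.1667)·(3.6667) + (0.1667)·(-3.3333) + (1.1667)·(-2.3333) + (1.1667)·(2.6667)) / 5 = -1.6667/5 = -0.3333
  S[B,B] = ((2.6667)·(2.6667) + (-3.3333)·(-3.3333) + (3.6667)·(3.6667) + (-3.3333)·(-3.3333) + (-2.3333)·(-2.3333) + (2.6667)·(2.6667)) / 5 = 55.3333/5 = 11.0667
  S = [[1.3667, -0.3333],
 [-0.3333, 11.0667]].

Step 3 — invert S. det(S) = 1.3667·11.0667 - (-0.3333)² = 15.0133.
  S^{-1} = (1/det) · [[d, -b], [-b, a]] = [[0.7371, 0.0222],
 [0.0222, 0.091]].

Step 4 — quadratic form (x̄ - mu_0)^T · S^{-1} · (x̄ - mu_0):
  S^{-1} · (x̄ - mu_0) = (-1.5453, 0.1643),
  (x̄ - mu_0)^T · [...] = (-2.1667)·(-1.5453) + (2.3333)·(0.1643) = 3.7315.

Step 5 — scale by n: T² = 6 · 3.7315 = 22.389.

T² ≈ 22.389


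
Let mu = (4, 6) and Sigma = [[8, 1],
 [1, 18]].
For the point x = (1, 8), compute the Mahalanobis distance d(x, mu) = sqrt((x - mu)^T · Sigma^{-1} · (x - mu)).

Step 1 — centre the observation: (x - mu) = (-3, 2).

Step 2 — invert Sigma. det(Sigma) = 8·18 - (1)² = 143.
  Sigma^{-1} = (1/det) · [[d, -b], [-b, a]] = [[0.1259, -0.007],
 [-0.007, 0.0559]].

Step 3 — form the quadratic (x - mu)^T · Sigma^{-1} · (x - mu):
  Sigma^{-1} · (x - mu) = (-0.3916, 0.1329).
  (x - mu)^T · [Sigma^{-1} · (x - mu)] = (-3)·(-0.3916) + (2)·(0.1329) = 1.4406.

Step 4 — take square root: d = √(1.4406) ≈ 1.2002.

d(x, mu) = √(1.4406) ≈ 1.2002


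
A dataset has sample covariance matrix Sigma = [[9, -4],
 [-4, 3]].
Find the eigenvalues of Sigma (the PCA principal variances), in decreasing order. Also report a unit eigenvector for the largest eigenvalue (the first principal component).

Step 1 — characteristic polynomial of 2×2 Sigma:
  det(Sigma - λI) = λ² - trace · λ + det = 0.
  trace = 9 + 3 = 12, det = 9·3 - (-4)² = 11.
Step 2 — discriminant:
  Δ = trace² - 4·det = 144 - 44 = 100.
Step 3 — eigenvalues:
  λ = (trace ± √Δ)/2 = (12 ± 10)/2,
  λ_1 = 11,  λ_2 = 1.

Step 4 — unit eigenvector for λ_1: solve (Sigma - λ_1 I)v = 0. First row:
  (9 - 11)·v_x + (-4)·v_y = 0, i.e. (-2)·v_x + (-4)·v_y = 0,
  so v ∝ (b, λ_1 - a) = (-4, 2); multiply by -1 so the first entry is positive: u = (4, -2).
  ||u|| = √((4)² + (-2)²) = √(20) ≈ 4.4721,
  v_1 = u/||u|| ≈ (0.8944, -0.4472) (||v_1|| = 1).

λ_1 = 11,  λ_2 = 1;  v_1 ≈ (0.8944, -0.4472)


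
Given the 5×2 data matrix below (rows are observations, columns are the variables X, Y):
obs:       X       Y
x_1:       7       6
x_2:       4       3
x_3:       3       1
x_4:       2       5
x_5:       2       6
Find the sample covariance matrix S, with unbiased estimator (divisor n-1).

Step 1 — column means:
  mean(X) = (7 + 4 + 3 + 2 + 2) / 5 = 18/5 = 3.6
  mean(Y) = (6 + 3 + 1 + 5 + 6) / 5 = 21/5 = 4.2

Step 2 — sample covariance S[i,j] = (1/(n-1)) · Σ_k (x_{k,i} - mean_i) · (x_{k,j} - mean_j), with n-1 = 4.
  S[X,X] = ((3.4)·(3.4) + (0.4)·(0.4) + (-0.6)·(-0.6) + (-1.6)·(-1.6) + (-1.6)·(-1.6)) / 4 = 17.2/4 = 4.3
  S[X,Y] = ((3.4)·(1.8) + (0.4)·(-1.2) + (-0.6)·(-3.2) + (-1.6)·(0.8) + (-1.6)·(1.8)) / 4 = 3.4/4 = 0.85
  S[Y,Y] = ((1.8)·(1.8) + (-1.2)·(-1.2) + (-3.2)·(-3.2) + (0.8)·(0.8) + (1.8)·(1.8)) / 4 = 18.8/4 = 4.7

S is symmetric (S[j,i] = S[i,j]). Assembling:

S = [[4.3, 0.85],
 [0.85, 4.7]]


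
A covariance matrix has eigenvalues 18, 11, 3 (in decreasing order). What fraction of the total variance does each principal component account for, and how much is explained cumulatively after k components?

Step 1 — total variance = trace(Sigma) = Σ λ_i = 18 + 11 + 3 = 32.

Step 2 — fraction explained by component i = λ_i / Σ λ:
  PC1: 18/32 = 0.5625
  PC2: 11/32 = 0.3438
  PC3: 3/32 = 0.0938

Step 3 — cumulative fraction after k components = (λ_1 + ... + λ_k) / Σ λ:
  k = 1: 18/32 = 0.5625
  k = 2: (18 + 11)/32 = 29/32 = 0.9062
  k = 3: (18 + 11 + 3)/32 = 32/32 = 1

Summary (fraction, with percent):

explained: PC1 0.5625 (56.25%), PC2 0.3438 (34.38%), PC3 0.0938 (9.38%);  cumulative: 0.5625, 0.9062, 1


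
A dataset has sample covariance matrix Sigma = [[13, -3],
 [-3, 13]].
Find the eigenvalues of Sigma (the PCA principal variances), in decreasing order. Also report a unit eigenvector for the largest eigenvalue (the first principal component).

Step 1 — characteristic polynomial of 2×2 Sigma:
  det(Sigma - λI) = λ² - trace · λ + det = 0.
  trace = 13 + 13 = 26, det = 13·13 - (-3)² = 160.
Step 2 — discriminant:
  Δ = trace² - 4·det = 676 - 640 = 36.
Step 3 — eigenvalues:
  λ = (trace ± √Δ)/2 = (26 ± 6)/2,
  λ_1 = 16,  λ_2 = 10.

Step 4 — unit eigenvector for λ_1: solve (Sigma - λ_1 I)v = 0. First row:
  (13 - 16)·v_x + (-3)·v_y = 0, i.e. (-3)·v_x + (-3)·v_y = 0,
  so v ∝ (b, λ_1 - a) = (-3, 3); multiply by -1 so the first entry is positive: u = (3, -3).
  ||u|| = √((3)² + (-3)²) = √(18) ≈ 4.2426,
  v_1 = u/||u|| ≈ (0.7071, -0.7071) (||v_1|| = 1).

λ_1 = 16,  λ_2 = 10;  v_1 ≈ (0.7071, -0.7071)


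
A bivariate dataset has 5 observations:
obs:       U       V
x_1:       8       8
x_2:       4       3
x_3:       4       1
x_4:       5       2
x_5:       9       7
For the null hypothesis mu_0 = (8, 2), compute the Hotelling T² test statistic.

Step 1 — sample mean vector:
  mean(U) = (8 + 4 + 4 + 5 + 9) / 5 = 30/5 = 6
  mean(V) = (8 + 3 + 1 + 2 + 7) / 5 = 21/5 = 4.2
  x̄ = (6, 4.2),  deviation x̄ - mu_0 = (6, 4.2) - (8, 2) = (-2, 2.2).

Step 2 — sample covariance matrix, S[i,j] = (1/(n-1)) · Σ_k (x_{k,i} - mean_i) · (x_{k,j} - mean_j), divisor n-1 = 4:
  S[U,U] = ((2)·(2) + (-2)·(-2) + (-2)·(-2) + (-1)·(-1) + (3)·(3)) / 4 = 22/4 = 5.5
  S[U,V] = ((2)·(3.8) + (-2)·(-1.2) + (-2)·(-3.2) + (-1)·(-2.2) + (3)·(2.8)) / 4 = 27/4 = 6.75
  S[V,V] = ((3.8)·(3.8) + (-1.2)·(-1.2) + (-3.2)·(-3.2) + (-2.2)·(-2.2) + (2.8)·(2.8)) / 4 = 38.8/4 = 9.7
  S = [[5.5, 6.75],
 [6.75, 9.7]].

Step 3 — invert S. det(S) = 5.5·9.7 - (6.75)² = 7.7875.
  S^{-1} = (1/det) · [[d, -b], [-b, a]] = [[1.2456, -0.8668],
 [-0.8668, 0.7063]].

Step 4 — quadratic form (x̄ - mu_0)^T · S^{-1} · (x̄ - mu_0):
  S^{-1} · (x̄ - mu_0) = (-4.3981, 3.2873),
  (x̄ - mu_0)^T · [...] = (-2)·(-4.3981) + (2.2)·(3.2873) = 16.0283.

Step 5 — scale by n: T² = 5 · 16.0283 = 80.1413.

T² ≈ 80.1413


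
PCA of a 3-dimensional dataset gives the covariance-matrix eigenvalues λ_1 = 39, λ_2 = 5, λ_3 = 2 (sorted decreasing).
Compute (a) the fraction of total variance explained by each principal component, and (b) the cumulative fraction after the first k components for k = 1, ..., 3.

Step 1 — total variance = trace(Sigma) = Σ λ_i = 39 + 5 + 2 = 46.

Step 2 — fraction explained by component i = λ_i / Σ λ:
  PC1: 39/46 = 0.8478
  PC2: 5/46 = 0.1087
  PC3: 2/46 = 0.0435

Step 3 — cumulative fraction after k components = (λ_1 + ... + λ_k) / Σ λ:
  k = 1: 39/46 = 0.8478
  k = 2: (39 + 5)/46 = 44/46 = 0.9565
  k = 3: (39 + 5 + 2)/46 = 46/46 = 1

Summary (fraction, with percent):

explained: PC1 0.8478 (84.78%), PC2 0.1087 (10.87%), PC3 0.0435 (4.35%);  cumulative: 0.8478, 0.9565, 1


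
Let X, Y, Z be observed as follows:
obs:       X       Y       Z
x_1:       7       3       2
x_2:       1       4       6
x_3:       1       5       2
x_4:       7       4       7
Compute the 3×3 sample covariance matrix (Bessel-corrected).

Step 1 — column means:
  mean(X) = (7 + 1 + 1 + 7) / 4 = 16/4 = 4
  mean(Y) = (3 + 4 + 5 + 4) / 4 = 16/4 = 4
  mean(Z) = (2 + 6 + 2 + 7) / 4 = 17/4 = 4.25

Step 2 — sample covariance S[i,j] = (1/(n-1)) · Σ_k (x_{k,i} - mean_i) · (x_{k,j} - mean_j), with n-1 = 3.
  S[X,X] = ((3)·(3) + (-3)·(-3) + (-3)·(-3) + (3)·(3)) / 3 = 36/3 = 12
  S[X,Y] = ((3)·(-1) + (-3)·(0) + (-3)·(1) + (3)·(0)) / 3 = -6/3 = -2
  S[X,Z] = ((3)·(-2.25) + (-3)·(1.75) + (-3)·(-2.25) + (3)·(2.75)) / 3 = 3/3 = 1
  S[Y,Y] = ((-1)·(-1) + (0)·(0) + (1)·(1) + (0)·(0)) / 3 = 2/3 = 0.6667
  S[Y,Z] = ((-1)·(-2.25) + (0)·(1.75) + (1)·(-2.25) + (0)·(2.75)) / 3 = 0/3 = 0
  S[Z,Z] = ((-2.25)·(-2.25) + (1.75)·(1.75) + (-2.25)·(-2.25) + (2.75)·(2.75)) / 3 = 20.75/3 = 6.9167

S is symmetric (S[j,i] = S[i,j]). Assembling:

S = [[12, -2, 1],
 [-2, 0.6667, 0],
 [1, 0, 6.9167]]


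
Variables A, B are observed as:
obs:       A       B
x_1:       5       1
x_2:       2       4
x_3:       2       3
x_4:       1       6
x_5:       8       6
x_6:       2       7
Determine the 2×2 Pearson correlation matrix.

Step 1 — column means:
  mean(A) = (5 + 2 + 2 + 1 + 8 + 2) / 6 = 20/6 = 3.3333
  mean(B) = (1 + 4 + 3 + 6 + 6 + 7) / 6 = 27/6 = 4.5

Step 2 — sample variances and covariances s[i,j] = (1/(n-1)) · Σ_k (x_{k,i} - mean_i) · (x_{k,j} - mean_j), with n-1 = 5:
  s[A,A] = ((1.6667)·(1.6667) + (-1.3333)·(-1.3333) + (-1.3333)·(-1.3333) + (-2.3333)·(-2.3333) + (4.6667)·(4.6667) + (-1.3333)·(-1.3333)) / 5 = 35.3333/5 = 7.0667
  s[A,B] = ((1.6667)·(-3.5) + (-1.3333)·(-0.5) + (-1.3333)·(-1.5) + (-2.3333)·(1.5) + (4.6667)·(1.5) + (-1.3333)·(2.5)) / 5 = -3/5 = -0.6
  s[B,B] = ((-3.5)·(-3.5) + (-0.5)·(-0.5) + (-1.5)·(-1.5) + (1.5)·(1.5) + (1.5)·(1.5) + (2.5)·(2.5)) / 5 = 25.5/5 = 5.1
  Sample standard deviations s_i = √(s[i,i]):
  s(A) = √(7.0667) = 2.6583
  s(B) = √(5.1) = 2.2583

Step 3 — r_{ij} = s_{ij} / (s_i · s_j):
  r[A,A] = 1 (diagonal).
  r[A,B] = -0.6 / (2.6583 · 2.2583) = -0.6 / 6.0033 = -0.0999
  r[B,B] = 1 (diagonal).

R is symmetric with unit diagonal. Assembling:

R = [[1, -0.0999],
 [-0.0999, 1]]


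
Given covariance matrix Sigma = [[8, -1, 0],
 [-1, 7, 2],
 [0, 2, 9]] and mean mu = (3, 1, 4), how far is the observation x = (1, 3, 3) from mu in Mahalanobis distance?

Step 1 — centre the observation: (x - mu) = (-2, 2, -1).

Step 2 — invert Sigma (cofactor / det for 3×3, or solve directly):
  Sigma^{-1} = [[0.1274, 0.0194, -0.0043],
 [0.0194, 0.1555, -0.0346],
 [-0.0043, -0.0346, 0.1188]].

Step 3 — form the quadratic (x - mu)^T · Sigma^{-1} · (x - mu):
  Sigma^{-1} · (x - mu) = (-0.2117, 0.3067, -0.1793).
  (x - mu)^T · [Sigma^{-1} · (x - mu)] = (-2)·(-0.2117) + (2)·(0.3067) + (-1)·(-0.1793) = 1.216.

Step 4 — take square root: d = √(1.216) ≈ 1.1027.

d(x, mu) = √(1.216) ≈ 1.1027


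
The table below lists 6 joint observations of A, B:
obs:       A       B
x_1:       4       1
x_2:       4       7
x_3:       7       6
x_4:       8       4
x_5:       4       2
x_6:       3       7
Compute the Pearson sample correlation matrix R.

Step 1 — column means:
  mean(A) = (4 + 4 + 7 + 8 + 4 + 3) / 6 = 30/6 = 5
  mean(B) = (1 + 7 + 6 + 4 + 2 + 7) / 6 = 27/6 = 4.5

Step 2 — sample variances and covariances s[i,j] = (1/(n-1)) · Σ_k (x_{k,i} - mean_i) · (x_{k,j} - mean_j), with n-1 = 5:
  s[A,A] = ((-1)·(-1) + (-1)·(-1) + (2)·(2) + (3)·(3) + (-1)·(-1) + (-2)·(-2)) / 5 = 20/5 = 4
  s[A,B] = ((-1)·(-3.5) + (-1)·(2.5) + (2)·(1.5) + (3)·(-0.5) + (-1)·(-2.5) + (-2)·(2.5)) / 5 = 0/5 = 0
  s[B,B] = ((-3.5)·(-3.5) + (2.5)·(2.5) + (1.5)·(1.5) + (-0.5)·(-0.5) + (-2.5)·(-2.5) + (2.5)·(2.5)) / 5 = 33.5/5 = 6.7
  Sample standard deviations s_i = √(s[i,i]):
  s(A) = √(4) = 2
  s(B) = √(6.7) = 2.5884

Step 3 — r_{ij} = s_{ij} / (s_i · s_j):
  r[A,A] = 1 (diagonal).
  r[A,B] = 0 / (2 · 2.5884) = 0 / 5.1769 = 0
  r[B,B] = 1 (diagonal).

R is symmetric with unit diagonal. Assembling:

R = [[1, 0],
 [0, 1]]


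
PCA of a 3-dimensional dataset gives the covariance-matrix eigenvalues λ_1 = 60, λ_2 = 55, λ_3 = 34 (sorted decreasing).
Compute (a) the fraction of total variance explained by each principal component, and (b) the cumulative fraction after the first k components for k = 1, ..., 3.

Step 1 — total variance = trace(Sigma) = Σ λ_i = 60 + 55 + 34 = 149.

Step 2 — fraction explained by component i = λ_i / Σ λ:
  PC1: 60/149 = 0.4027
  PC2: 55/149 = 0.3691
  PC3: 34/149 = 0.2282

Step 3 — cumulative fraction after k components = (λ_1 + ... + λ_k) / Σ λ:
  k = 1: 60/149 = 0.4027
  k = 2: (60 + 55)/149 = 115/149 = 0.7718
  k = 3: (60 + 55 + 34)/149 = 149/149 = 1

Summary (fraction, with percent):

explained: PC1 0.4027 (40.27%), PC2 0.3691 (36.91%), PC3 0.2282 (22.82%);  cumulative: 0.4027, 0.7718, 1


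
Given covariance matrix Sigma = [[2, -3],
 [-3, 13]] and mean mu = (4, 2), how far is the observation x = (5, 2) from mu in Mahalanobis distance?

Step 1 — centre the observation: (x - mu) = (1, 0).

Step 2 — invert Sigma. det(Sigma) = 2·13 - (-3)² = 17.
  Sigma^{-1} = (1/det) · [[d, -b], [-b, a]] = [[0.7647, 0.1765],
 [0.1765, 0.1176]].

Step 3 — form the quadratic (x - mu)^T · Sigma^{-1} · (x - mu):
  Sigma^{-1} · (x - mu) = (0.7647, 0.1765).
  (x - mu)^T · [Sigma^{-1} · (x - mu)] = (1)·(0.7647) + (0)·(0.1765) = 0.7647.

Step 4 — take square root: d = √(0.7647) ≈ 0.8745.

d(x, mu) = √(0.7647) ≈ 0.8745


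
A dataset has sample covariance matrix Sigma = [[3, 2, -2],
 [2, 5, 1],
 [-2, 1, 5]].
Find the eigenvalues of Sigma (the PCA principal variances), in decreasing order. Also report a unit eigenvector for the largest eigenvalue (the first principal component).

Step 1 — characteristic polynomial p(λ) = det(λI - Sigma) = λ³ - tr·λ² + c_1·λ - det, where tr = trace, c_1 = sum of the principal 2×2 minors, det = det(Sigma):
  tr = 3 + 5 + 5 = 13,
  c_1 = (3·5 - (2)²) + (3·5 - (-2)²) + (5·5 - (1)²) = 11 + 11 + 24 = 46,
  det = 3·(5·5 - (1)²) - (2)·((2)·5 - (1)·(-2)) + (-2)·((2)·(1) - 5·(-2)) = 3·(24) - (2)·(12) + (-2)·(12) = 24.
  So p(λ) = λ³ - 13λ² + 46λ - 24.
Step 2 — look for an integer root (rational root theorem: any rational root is an integer divisor of 24). Testing λ = 6:
  p(6) = 216 - 468 + 276 - 24 = 0  ✓
  Dividing out (λ - 6): p(λ) = (λ - 6)(λ² - 7λ + 4).
Step 3 — remaining eigenvalues from the quadratic λ² - 7λ + 4 = 0:
  Δ = 7² - 4·4 = 49 - 16 = 33,  λ = (7 ± √33)/2 = (7 ± 5.7446)/2 ≈ 6.3723 or 0.6277.
  Sorted: λ_1 = 6.3723,  λ_2 = 6,  λ_3 = 0.6277  (check: sum = 13 = tr ✓).

Step 4 — unit eigenvector for λ_1 ≈ 6.3723: v spans the null space of (Sigma - λ_1 I), whose rows are
  r_1 = (-3.3723, 2, -2),  r_2 = (2, -1.3723, 1),  r_3 = (-2, 1, -1.3723).
  v is orthogonal to every row, so take v ∝ r_1 × r_2 = ((2)·(1) - (-2)·(-1.3723), (-2)·(2) - (-3.3723)·(1), (-3.3723)·(-1.3723) - (2)·(2)) ≈ (-0.7446, -0.6277, 0.6277).
  Rescale (multiply by -1 so the first nonzero entry is positive): u = (0.7446, 0.6277, -0.6277).
  ||u|| = √((0.7446)² + (0.6277)² + (-0.6277)²) = √(1.3424) ≈ 1.1586,  v_1 = u/||u|| ≈ (0.6426, 0.5418, -0.5418) (||v_1|| = 1).

λ_1 = 6.3723,  λ_2 = 6,  λ_3 = 0.6277;  v_1 ≈ (0.6426, 0.5418, -0.5418)


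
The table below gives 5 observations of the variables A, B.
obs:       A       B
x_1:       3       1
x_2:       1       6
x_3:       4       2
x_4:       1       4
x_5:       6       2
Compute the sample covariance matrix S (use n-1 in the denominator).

Step 1 — column means:
  mean(A) = (3 + 1 + 4 + 1 + 6) / 5 = 15/5 = 3
  mean(B) = (1 + 6 + 2 + 4 + 2) / 5 = 15/5 = 3

Step 2 — sample covariance S[i,j] = (1/(n-1)) · Σ_k (x_{k,i} - mean_i) · (x_{k,j} - mean_j), with n-1 = 4.
  S[A,A] = ((0)·(0) + (-2)·(-2) + (1)·(1) + (-2)·(-2) + (3)·(3)) / 4 = 18/4 = 4.5
  S[A,B] = ((0)·(-2) + (-2)·(3) + (1)·(-1) + (-2)·(1) + (3)·(-1)) / 4 = -12/4 = -3
  S[B,B] = ((-2)·(-2) + (3)·(3) + (-1)·(-1) + (1)·(1) + (-1)·(-1)) / 4 = 16/4 = 4

S is symmetric (S[j,i] = S[i,j]). Assembling:

S = [[4.5, -3],
 [-3, 4]]


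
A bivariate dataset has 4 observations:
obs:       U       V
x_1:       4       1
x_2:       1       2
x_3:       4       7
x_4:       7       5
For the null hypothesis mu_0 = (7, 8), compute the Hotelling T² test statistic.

Step 1 — sample mean vector:
  mean(U) = (4 + 1 + 4 + 7) / 4 = 16/4 = 4
  mean(V) = (1 + 2 + 7 + 5) / 4 = 15/4 = 3.75
  x̄ = (4, 3.75),  deviation x̄ - mu_0 = (4, 3.75) - (7, 8) = (-3, -4.25).

Step 2 — sample covariance matrix, S[i,j] = (1/(n-1)) · Σ_k (x_{k,i} - mean_i) · (x_{k,j} - mean_j), divisor n-1 = 3:
  S[U,U] = ((0)·(0) + (-3)·(-3) + (0)·(0) + (3)·(3)) / 3 = 18/3 = 6
  S[U,V] = ((0)·(-2.75) + (-3)·(-1.75) + (0)·(3.25) + (3)·(1.25)) / 3 = 9/3 = 3
  S[V,V] = ((-2.75)·(-2.75) + (-1.75)·(-1.75) + (3.25)·(3.25) + (1.25)·(1.25)) / 3 = 22.75/3 = 7.5833
  S = [[6, 3],
 [3, 7.5833]].

Step 3 — invert S. det(S) = 6·7.5833 - (3)² = 36.5.
  S^{-1} = (1/det) · [[d, -b], [-b, a]] = [[0.2078, -0.0822],
 [-0.0822, 0.1644]].

Step 4 — quadratic form (x̄ - mu_0)^T · S^{-1} · (x̄ - mu_0):
  S^{-1} · (x̄ - mu_0) = (-0.274, -0.4521),
  (x̄ - mu_0)^T · [...] = (-3)·(-0.274) + (-4.25)·(-0.4521) = 2.7432.

Step 5 — scale by n: T² = 4 · 2.7432 = 10.9726.

T² ≈ 10.9726


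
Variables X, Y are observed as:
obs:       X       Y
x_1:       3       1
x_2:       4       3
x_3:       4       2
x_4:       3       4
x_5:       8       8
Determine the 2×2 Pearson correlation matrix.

Step 1 — column means:
  mean(X) = (3 + 4 + 4 + 3 + 8) / 5 = 22/5 = 4.4
  mean(Y) = (1 + 3 + 2 + 4 + 8) / 5 = 18/5 = 3.6

Step 2 — sample variances and covariances s[i,j] = (1/(n-1)) · Σ_k (x_{k,i} - mean_i) · (x_{k,j} - mean_j), with n-1 = 4:
  s[X,X] = ((-1.4)·(-1.4) + (-0.4)·(-0.4) + (-0.4)·(-0.4) + (-1.4)·(-1.4) + (3.6)·(3.6)) / 4 = 17.2/4 = 4.3
  s[X,Y] = ((-1.4)·(-2.6) + (-0.4)·(-0.6) + (-0.4)·(-1.6) + (-1.4)·(0.4) + (3.6)·(4.4)) / 4 = 19.8/4 = 4.95
  s[Y,Y] = ((-2.6)·(-2.6) + (-0.6)·(-0.6) + (-1.6)·(-1.6) + (0.4)·(0.4) + (4.4)·(4.4)) / 4 = 29.2/4 = 7.3
  Sample standard deviations s_i = √(s[i,i]):
  s(X) = √(4.3) = 2.0736
  s(Y) = √(7.3) = 2.7019

Step 3 — r_{ij} = s_{ij} / (s_i · s_j):
  r[X,X] = 1 (diagonal).
  r[X,Y] = 4.95 / (2.0736 · 2.7019) = 4.95 / 5.6027 = 0.8835
  r[Y,Y] = 1 (diagonal).

R is symmetric with unit diagonal. Assembling:

R = [[1, 0.8835],
 [0.8835, 1]]


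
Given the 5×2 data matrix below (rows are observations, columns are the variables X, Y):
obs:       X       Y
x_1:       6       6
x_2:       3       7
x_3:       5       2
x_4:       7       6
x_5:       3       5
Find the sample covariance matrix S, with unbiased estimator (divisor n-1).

Step 1 — column means:
  mean(X) = (6 + 3 + 5 + 7 + 3) / 5 = 24/5 = 4.8
  mean(Y) = (6 + 7 + 2 + 6 + 5) / 5 = 26/5 = 5.2

Step 2 — sample covariance S[i,j] = (1/(n-1)) · Σ_k (x_{k,i} - mean_i) · (x_{k,j} - mean_j), with n-1 = 4.
  S[X,X] = ((1.2)·(1.2) + (-1.8)·(-1.8) + (0.2)·(0.2) + (2.2)·(2.2) + (-1.8)·(-1.8)) / 4 = 12.8/4 = 3.2
  S[X,Y] = ((1.2)·(0.8) + (-1.8)·(1.8) + (0.2)·(-3.2) + (2.2)·(0.8) + (-1.8)·(-0.2)) / 4 = -0.8/4 = -0.2
  S[Y,Y] = ((0.8)·(0.8) + (1.8)·(1.8) + (-3.2)·(-3.2) + (0.8)·(0.8) + (-0.2)·(-0.2)) / 4 = 14.8/4 = 3.7

S is symmetric (S[j,i] = S[i,j]). Assembling:

S = [[3.2, -0.2],
 [-0.2, 3.7]]


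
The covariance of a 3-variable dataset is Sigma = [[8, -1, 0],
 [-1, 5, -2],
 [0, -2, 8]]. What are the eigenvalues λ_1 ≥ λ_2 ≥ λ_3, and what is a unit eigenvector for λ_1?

Step 1 — characteristic polynomial p(λ) = det(λI - Sigma) = λ³ - tr·λ² + c_1·λ - det, where tr = trace, c_1 = sum of the principal 2×2 minors, det = det(Sigma):
  tr = 8 + 5 + 8 = 21,
  c_1 = (8·5 - (-1)²) + (8·8 - (0)²) + (5·8 - (-2)²) = 39 + 64 + 36 = 139,
  det = 8·(5·8 - (-2)²) - (-1)·((-1)·8 - (-2)·(0)) + (0)·((-1)·(-2) - 5·(0)) = 8·(36) - (-1)·(-8) + (0)·(2) = 280.
  So p(λ) = λ³ - 21λ² + 139λ - 280.
Step 2 — look for an integer root (rational root theorem: any rational root is an integer divisor of 280). Testing λ = 8:
  p(8) = 512 - 1344 + 1112 - 280 = 0  ✓
  Dividing out (λ - 8): p(λ) = (λ - 8)(λ² - 13λ + 35).
Step 3 — remaining eigenvalues from the quadratic λ² - 13λ + 35 = 0:
  Δ = 13² - 4·35 = 169 - 140 = 29,  λ = (13 ± √29)/2 = (13 ± 5.3852)/2 ≈ 9.1926 or 3.8074.
  Sorted: λ_1 = 9.1926,  λ_2 = 8,  λ_3 = 3.8074  (check: sum = 21 = tr ✓).

Step 4 — unit eigenvector for λ_1 ≈ 9.1926: v spans the null space of (Sigma - λ_1 I), whose rows are
  r_1 = (-1.1926, -1, 0),  r_2 = (-1, -4.1926, -2),  r_3 = (0, -2, -1.1926).
  v is orthogonal to every row, so take v ∝ r_1 × r_2 = ((-1)·(-2) - (0)·(-4.1926), (0)·(-1) - (-1.1926)·(-2), (-1.1926)·(-4.1926) - (-1)·(-1)) ≈ (2, -2.3852, 4).
  Let u = (2, -2.3852, 4).
  ||u|| = √((2)² + (-2.3852)² + (4)²) = √(25.689) ≈ 5.0684,  v_1 = u/||u|| ≈ (0.3946, -0.4706, 0.7892) (||v_1|| = 1).

λ_1 = 9.1926,  λ_2 = 8,  λ_3 = 3.8074;  v_1 ≈ (0.3946, -0.4706, 0.7892)


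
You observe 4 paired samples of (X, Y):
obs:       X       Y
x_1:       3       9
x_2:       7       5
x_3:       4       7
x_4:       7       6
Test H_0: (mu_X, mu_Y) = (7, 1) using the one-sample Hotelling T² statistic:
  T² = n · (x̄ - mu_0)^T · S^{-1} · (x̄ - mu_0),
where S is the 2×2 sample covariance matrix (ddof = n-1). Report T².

Step 1 — sample mean vector:
  mean(X) = (3 + 7 + 4 + 7) / 4 = 21/4 = 5.25
  mean(Y) = (9 + 5 + 7 + 6) / 4 = 27/4 = 6.75
  x̄ = (5.25, 6.75),  deviation x̄ - mu_0 = (5.25, 6.75) - (7, 1) = (-1.75, 5.75).

Step 2 — sample covariance matrix, S[i,j] = (1/(n-1)) · Σ_k (x_{k,i} - mean_i) · (x_{k,j} - mean_j), divisor n-1 = 3:
  S[X,X] = ((-2.25)·(-2.25) + (1.75)·(1.75) + (-1.25)·(-1.25) + (1.75)·(1.75)) / 3 = 12.75/3 = 4.25
  S[X,Y] = ((-2.25)·(2.25) + (1.75)·(-1.75) + (-1.25)·(0.25) + (1.75)·(-0.75)) / 3 = -9.75/3 = -3.25
  S[Y,Y] = ((2.25)·(2.25) + (-1.75)·(-1.75) + (0.25)·(0.25) + (-0.75)·(-0.75)) / 3 = 8.75/3 = 2.9167
  S = [[4.25, -3.25],
 [-3.25, 2.9167]].

Step 3 — invert S. det(S) = 4.25·2.9167 - (-3.25)² = 1.8333.
  S^{-1} = (1/det) · [[d, -b], [-b, a]] = [[1.5909, 1.7727],
 [1.7727, 2.3182]].

Step 4 — quadratic form (x̄ - mu_0)^T · S^{-1} · (x̄ - mu_0):
  S^{-1} · (x̄ - mu_0) = (7.4091, 10.2273),
  (x̄ - mu_0)^T · [...] = (-1.75)·(7.4091) + (5.75)·(10.2273) = 45.8409.

Step 5 — scale by n: T² = 4 · 45.8409 = 183.3636.

T² ≈ 183.3636


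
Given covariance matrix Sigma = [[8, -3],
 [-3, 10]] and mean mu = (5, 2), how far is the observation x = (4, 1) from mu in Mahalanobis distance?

Step 1 — centre the observation: (x - mu) = (-1, -1).

Step 2 — invert Sigma. det(Sigma) = 8·10 - (-3)² = 71.
  Sigma^{-1} = (1/det) · [[d, -b], [-b, a]] = [[0.1408, 0.0423],
 [0.0423, 0.1127]].

Step 3 — form the quadratic (x - mu)^T · Sigma^{-1} · (x - mu):
  Sigma^{-1} · (x - mu) = (-0.1831, -0.1549).
  (x - mu)^T · [Sigma^{-1} · (x - mu)] = (-1)·(-0.1831) + (-1)·(-0.1549) = 0.338.

Step 4 — take square root: d = √(0.338) ≈ 0.5814.

d(x, mu) = √(0.338) ≈ 0.5814
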